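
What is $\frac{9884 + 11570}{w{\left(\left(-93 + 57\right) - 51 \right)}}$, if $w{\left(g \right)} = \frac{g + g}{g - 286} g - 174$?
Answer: $- \frac{4001171}{40020} \approx -99.979$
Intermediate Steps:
$w{\left(g \right)} = -174 + \frac{2 g^{2}}{-286 + g}$ ($w{\left(g \right)} = \frac{2 g}{-286 + g} g - 174 = \frac{2 g^{2}}{-286 + g} - 174 = -174 + \frac{2 g^{2}}{-286 + g}$)
$\frac{9884 + 11570}{w{\left(\left(-93 + 57\right) - 51 \right)}} = \frac{9884 + 11570}{2 \frac{1}{-286 + \left(\left(-93 + 57\right) - 51\right)} \left(24882 + \left(\left(-93 + 57\right) - 51\right)^{2} - 87 \left(\left(-93 + 57\right) - 51\right)\right)} = \frac{21454}{2 \frac{1}{-286 - 87} \left(24882 + \left(-36 - 51\right)^{2} - 87 \left(-36 - 51\right)\right)} = \frac{21454}{2 \frac{1}{-286 - 87} \left(24882 + \left(-87\right)^{2} - -7569\right)} = \frac{21454}{2 \frac{1}{-373} \left(24882 + 7569 + 7569\right)} = \frac{21454}{2 \left(- \frac{1}{373}\right) 40020} = \frac{21454}{- \frac{80040}{373}} = 21454 \left(- \frac{373}{80040}\right) = - \frac{4001171}{40020}$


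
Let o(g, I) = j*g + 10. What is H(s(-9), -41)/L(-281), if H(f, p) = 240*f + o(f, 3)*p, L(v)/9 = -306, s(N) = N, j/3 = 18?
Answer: -8678/1377 ≈ -6.3021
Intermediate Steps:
j = 54 (j = 3*18 = 54)
L(v) = -2754 (L(v) = 9*(-306) = -2754)
o(g, I) = 10 + 54*g (o(g, I) = 54*g + 10 = 10 + 54*g)
H(f, p) = 240*f + p*(10 + 54*f) (H(f, p) = 240*f + (10 + 54*f)*p = 240*f + p*(10 + 54*f))
H(s(-9), -41)/L(-281) = (240*(-9) + 2*(-41)*(5 + 27*(-9)))/(-2754) = (-2160 + 2*(-41)*(5 - 243))*(-1/2754) = (-2160 + 2*(-41)*(-238))*(-1/2754) = (-2160 + 19516)*(-1/2754) = 17356*(-1/2754) = -8678/1377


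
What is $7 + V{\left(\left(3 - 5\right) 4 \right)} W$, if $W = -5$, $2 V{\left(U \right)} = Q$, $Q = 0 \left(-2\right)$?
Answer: $7$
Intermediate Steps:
$Q = 0$
$V{\left(U \right)} = 0$ ($V{\left(U \right)} = \frac{1}{2} \cdot 0 = 0$)
$7 + V{\left(\left(3 - 5\right) 4 \right)} W = 7 + 0 \left(-5\right) = 7 + 0 = 7$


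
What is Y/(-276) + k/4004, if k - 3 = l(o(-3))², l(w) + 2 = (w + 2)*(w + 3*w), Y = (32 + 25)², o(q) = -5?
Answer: -5531/506 ≈ -10.931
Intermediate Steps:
Y = 3249 (Y = 57² = 3249)
l(w) = -2 + 4*w*(2 + w) (l(w) = -2 + (w + 2)*(w + 3*w) = -2 + (2 + w)*(4*w) = -2 + 4*w*(2 + w))
k = 3367 (k = 3 + (-2 + 4*(-5)² + 8*(-5))² = 3 + (-2 + 4*25 - 40)² = 3 + (-2 + 100 - 40)² = 3 + 58² = 3 + 3364 = 3367)
Y/(-276) + k/4004 = 3249/(-276) + 3367/4004 = 3249*(-1/276) + 3367*(1/4004) = -1083/92 + 37/44 = -5531/506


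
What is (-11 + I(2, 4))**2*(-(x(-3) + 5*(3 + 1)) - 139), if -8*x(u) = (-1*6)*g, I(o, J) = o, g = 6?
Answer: -26487/2 ≈ -13244.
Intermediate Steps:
x(u) = 9/2 (x(u) = -(-1*6)*6/8 = -(-3)*6/4 = -1/8*(-36) = 9/2)
(-11 + I(2, 4))**2*(-(x(-3) + 5*(3 + 1)) - 139) = (-11 + 2)**2*(-(9/2 + 5*(3 + 1)) - 139) = (-9)**2*(-(9/2 + 5*4) - 139) = 81*(-(9/2 + 20) - 139) = 81*(-1*49/2 - 139) = 81*(-49/2 - 139) = 81*(-327/2) = -26487/2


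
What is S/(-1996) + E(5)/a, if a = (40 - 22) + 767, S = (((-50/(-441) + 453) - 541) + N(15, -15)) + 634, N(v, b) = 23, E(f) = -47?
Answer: -238389607/690985260 ≈ -0.34500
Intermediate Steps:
S = 250979/441 (S = (((-50/(-441) + 453) - 541) + 23) + 634 = (((-50*(-1/441) + 453) - 541) + 23) + 634 = (((50/441 + 453) - 541) + 23) + 634 = ((199823/441 - 541) + 23) + 634 = (-38758/441 + 23) + 634 = -28615/441 + 634 = 250979/441 ≈ 569.11)
a = 785 (a = 18 + 767 = 785)
S/(-1996) + E(5)/a = (250979/441)/(-1996) - 47/785 = (250979/441)*(-1/1996) - 47*1/785 = -250979/880236 - 47/785 = -238389607/690985260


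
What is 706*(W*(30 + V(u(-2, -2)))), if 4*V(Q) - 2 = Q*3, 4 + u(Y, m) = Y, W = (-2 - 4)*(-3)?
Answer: 330408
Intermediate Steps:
W = 18 (W = -6*(-3) = 18)
u(Y, m) = -4 + Y
V(Q) = 1/2 + 3*Q/4 (V(Q) = 1/2 + (Q*3)/4 = 1/2 + (3*Q)/4 = 1/2 + 3*Q/4)
706*(W*(30 + V(u(-2, -2)))) = 706*(18*(30 + (1/2 + 3*(-4 - 2)/4))) = 706*(18*(30 + (1/2 + (3/4)*(-6)))) = 706*(18*(30 + (1/2 - 9/2))) = 706*(18*(30 - 4)) = 706*(18*26) = 706*468 = 330408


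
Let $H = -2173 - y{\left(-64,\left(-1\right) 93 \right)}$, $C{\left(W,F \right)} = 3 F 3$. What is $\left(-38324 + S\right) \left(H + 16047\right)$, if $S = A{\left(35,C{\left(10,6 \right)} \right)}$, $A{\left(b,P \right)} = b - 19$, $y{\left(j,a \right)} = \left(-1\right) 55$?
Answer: $-533592132$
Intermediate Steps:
$y{\left(j,a \right)} = -55$
$C{\left(W,F \right)} = 9 F$
$H = -2118$ ($H = -2173 - -55 = -2173 + 55 = -2118$)
$A{\left(b,P \right)} = -19 + b$ ($A{\left(b,P \right)} = b - 19 = -19 + b$)
$S = 16$ ($S = -19 + 35 = 16$)
$\left(-38324 + S\right) \left(H + 16047\right) = \left(-38324 + 16\right) \left(-2118 + 16047\right) = \left(-38308\right) 13929 = -533592132$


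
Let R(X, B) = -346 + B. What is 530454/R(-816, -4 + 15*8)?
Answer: -265227/115 ≈ -2306.3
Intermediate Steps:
530454/R(-816, -4 + 15*8) = 530454/(-346 + (-4 + 15*8)) = 530454/(-346 + (-4 + 120)) = 530454/(-346 + 116) = 530454/(-230) = 530454*(-1/230) = -265227/115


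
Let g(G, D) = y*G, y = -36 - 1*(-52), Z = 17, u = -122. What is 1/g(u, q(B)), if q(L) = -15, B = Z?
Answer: -1/1952 ≈ -0.00051230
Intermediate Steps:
B = 17
y = 16 (y = -36 + 52 = 16)
g(G, D) = 16*G
1/g(u, q(B)) = 1/(16*(-122)) = 1/(-1952) = -1/1952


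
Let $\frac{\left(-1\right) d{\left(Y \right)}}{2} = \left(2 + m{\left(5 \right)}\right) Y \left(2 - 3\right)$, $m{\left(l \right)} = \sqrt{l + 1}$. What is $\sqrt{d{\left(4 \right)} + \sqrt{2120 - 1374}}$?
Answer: $\sqrt{16 + \sqrt{746} + 8 \sqrt{6}} \approx 7.9315$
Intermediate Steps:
$m{\left(l \right)} = \sqrt{1 + l}$
$d{\left(Y \right)} = 2 Y \left(2 + \sqrt{6}\right)$ ($d{\left(Y \right)} = - 2 \left(2 + \sqrt{1 + 5}\right) Y \left(2 - 3\right) = - 2 \left(2 + \sqrt{6}\right) Y \left(-1\right) = - 2 Y \left(2 + \sqrt{6}\right) \left(-1\right) = - 2 \left(- Y \left(2 + \sqrt{6}\right)\right) = 2 Y \left(2 + \sqrt{6}\right)$)
$\sqrt{d{\left(4 \right)} + \sqrt{2120 - 1374}} = \sqrt{2 \cdot 4 \left(2 + \sqrt{6}\right) + \sqrt{2120 - 1374}} = \sqrt{\left(16 + 8 \sqrt{6}\right) + \sqrt{746}} = \sqrt{16 + \sqrt{746} + 8 \sqrt{6}}$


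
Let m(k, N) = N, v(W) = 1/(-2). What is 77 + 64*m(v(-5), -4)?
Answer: -179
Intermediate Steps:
v(W) = -½
77 + 64*m(v(-5), -4) = 77 + 64*(-4) = 77 - 256 = -179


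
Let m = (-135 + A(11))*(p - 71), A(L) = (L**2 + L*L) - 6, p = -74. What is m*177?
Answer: -2592165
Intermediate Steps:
A(L) = -6 + 2*L**2 (A(L) = (L**2 + L**2) - 6 = 2*L**2 - 6 = -6 + 2*L**2)
m = -14645 (m = (-135 + (-6 + 2*11**2))*(-74 - 71) = (-135 + (-6 + 2*121))*(-145) = (-135 + (-6 + 242))*(-145) = (-135 + 236)*(-145) = 101*(-145) = -14645)
m*177 = -14645*177 = -2592165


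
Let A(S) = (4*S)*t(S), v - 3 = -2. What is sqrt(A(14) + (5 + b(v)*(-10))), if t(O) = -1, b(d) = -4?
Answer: I*sqrt(11) ≈ 3.3166*I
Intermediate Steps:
v = 1 (v = 3 - 2 = 1)
A(S) = -4*S (A(S) = (4*S)*(-1) = -4*S)
sqrt(A(14) + (5 + b(v)*(-10))) = sqrt(-4*14 + (5 - 4*(-10))) = sqrt(-56 + (5 + 40)) = sqrt(-56 + 45) = sqrt(-11) = I*sqrt(11)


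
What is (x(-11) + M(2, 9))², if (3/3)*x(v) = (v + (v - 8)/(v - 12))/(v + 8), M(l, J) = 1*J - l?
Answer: 57121/529 ≈ 107.98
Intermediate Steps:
M(l, J) = J - l
x(v) = (v + (-8 + v)/(-12 + v))/(8 + v) (x(v) = (v + (v - 8)/(v - 12))/(v + 8) = (v + (-8 + v)/(-12 + v))/(8 + v))
(x(-11) + M(2, 9))² = ((8 - 1*(-11)² + 11*(-11))/(96 - 1*(-11)² + 4*(-11)) + (9 - 1*2))² = ((8 - 1*121 - 121)/(96 - 1*121 - 44) + (9 - 2))² = ((8 - 121 - 121)/(96 - 121 - 44) + 7)² = (-234/(-69) + 7)² = (-1/69*(-234) + 7)² = (78/23 + 7)² = (239/23)² = 57121/529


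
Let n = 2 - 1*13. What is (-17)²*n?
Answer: -3179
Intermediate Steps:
n = -11 (n = 2 - 13 = -11)
(-17)²*n = (-17)²*(-11) = 289*(-11) = -3179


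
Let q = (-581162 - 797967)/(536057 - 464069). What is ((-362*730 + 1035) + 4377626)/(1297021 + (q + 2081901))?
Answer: 296187499188/243240457807 ≈ 1.2177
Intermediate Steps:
q = -1379129/71988 ≈ -19.158
((-362*730 + 1035) + 4377626)/(1297021 + (q + 2081901)) = ((-362*730 + 1035) + 4377626)/(1297021 + (-1379129/71988 + 2081901)) = ((-264260 + 1035) + 4377626)/(1297021 + 149870510059/71988) = (-263225 + 4377626)/(243240457807/71988) = 4114401*(71988/243240457807) = 296187499188/243240457807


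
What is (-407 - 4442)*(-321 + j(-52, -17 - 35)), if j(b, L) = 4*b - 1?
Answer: 2569970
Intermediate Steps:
j(b, L) = -1 + 4*b
(-407 - 4442)*(-321 + j(-52, -17 - 35)) = (-407 - 4442)*(-321 + (-1 + 4*(-52))) = -4849*(-321 + (-1 - 208)) = -4849*(-321 - 209) = -4849*(-530) = 2569970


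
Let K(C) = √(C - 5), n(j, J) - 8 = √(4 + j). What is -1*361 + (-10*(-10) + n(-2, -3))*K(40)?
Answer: -361 + √35*(108 + √2) ≈ 286.30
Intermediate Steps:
n(j, J) = 8 + √(4 + j)
K(C) = √(-5 + C)
-1*361 + (-10*(-10) + n(-2, -3))*K(40) = -1*361 + (-10*(-10) + (8 + √(4 - 2)))*√(-5 + 40) = -361 + (100 + (8 + √2))*√35 = -361 + (108 + √2)*√35 = -361 + √35*(108 + √2)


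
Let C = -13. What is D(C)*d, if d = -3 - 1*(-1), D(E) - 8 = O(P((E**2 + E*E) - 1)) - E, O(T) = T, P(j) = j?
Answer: -716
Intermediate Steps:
D(E) = 7 - E + 2*E**2 (D(E) = 8 + (((E**2 + E*E) - 1) - E) = 8 + (((E**2 + E**2) - 1) - E) = 8 + ((2*E**2 - 1) - E) = 8 + ((-1 + 2*E**2) - E) = 8 + (-1 - E + 2*E**2) = 7 - E + 2*E**2)
d = -2 (d = -3 + 1 = -2)
D(C)*d = (7 - 1*(-13) + 2*(-13)**2)*(-2) = (7 + 13 + 2*169)*(-2) = (7 + 13 + 338)*(-2) = 358*(-2) = -716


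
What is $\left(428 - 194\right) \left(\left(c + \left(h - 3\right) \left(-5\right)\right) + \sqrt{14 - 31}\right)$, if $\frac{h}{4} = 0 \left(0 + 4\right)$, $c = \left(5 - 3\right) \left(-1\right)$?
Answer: $3042 + 234 i \sqrt{17} \approx 3042.0 + 964.81 i$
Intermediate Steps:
$c = -2$ ($c = 2 \left(-1\right) = -2$)
$h = 0$ ($h = 4 \cdot 0 \left(0 + 4\right) = 4 \cdot 0 \cdot 4 = 4 \cdot 0 = 0$)
$\left(428 - 194\right) \left(\left(c + \left(h - 3\right) \left(-5\right)\right) + \sqrt{14 - 31}\right) = \left(428 - 194\right) \left(\left(-2 + \left(0 - 3\right) \left(-5\right)\right) + \sqrt{14 - 31}\right) = 234 \left(\left(-2 - -15\right) + \sqrt{-17}\right) = 234 \left(\left(-2 + 15\right) + i \sqrt{17}\right) = 234 \left(13 + i \sqrt{17}\right) = 3042 + 234 i \sqrt{17}$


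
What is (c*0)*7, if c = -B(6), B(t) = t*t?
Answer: 0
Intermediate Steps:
B(t) = t²
c = -36 (c = -1*6² = -1*36 = -36)
(c*0)*7 = -36*0*7 = 0*7 = 0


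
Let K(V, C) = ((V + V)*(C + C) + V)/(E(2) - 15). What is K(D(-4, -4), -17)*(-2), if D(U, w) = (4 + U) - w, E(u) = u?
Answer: -536/13 ≈ -41.231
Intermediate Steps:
D(U, w) = 4 + U - w
K(V, C) = -V/13 - 4*C*V/13 (K(V, C) = ((V + V)*(C + C) + V)/(2 - 15) = ((2*V)*(2*C) + V)/(-13) = (4*C*V + V)*(-1/13) = (V + 4*C*V)*(-1/13) = -V/13 - 4*C*V/13)
K(D(-4, -4), -17)*(-2) = -(4 - 4 - 1*(-4))*(1 + 4*(-17))/13*(-2) = -(4 - 4 + 4)*(1 - 68)/13*(-2) = -1/13*4*(-67)*(-2) = (268/13)*(-2) = -536/13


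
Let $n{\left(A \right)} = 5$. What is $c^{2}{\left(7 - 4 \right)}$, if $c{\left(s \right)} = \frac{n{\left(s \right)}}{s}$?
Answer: $\frac{25}{9} \approx 2.7778$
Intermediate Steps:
$c{\left(s \right)} = \frac{5}{s}$
$c^{2}{\left(7 - 4 \right)} = \left(\frac{5}{7 - 4}\right)^{2} = \left(\frac{5}{3}\right)^{2} = \frac{25}{9}$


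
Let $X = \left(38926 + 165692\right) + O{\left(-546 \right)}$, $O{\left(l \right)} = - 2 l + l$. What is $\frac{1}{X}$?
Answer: $\frac{1}{205164} \approx 4.8741 \cdot 10^{-6}$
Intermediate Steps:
$O{\left(l \right)} = - l$
$X = 205164$ ($X = \left(38926 + 165692\right) - -546 = 204618 + 546 = 205164$)
$\frac{1}{X} = \frac{1}{205164}$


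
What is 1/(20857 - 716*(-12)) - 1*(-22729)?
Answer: 669346322/29449 ≈ 22729.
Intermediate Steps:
1/(20857 - 716*(-12)) - 1*(-22729) = 1/(20857 + 8592) + 22729 = 1/29449 + 22729 = 669346322/29449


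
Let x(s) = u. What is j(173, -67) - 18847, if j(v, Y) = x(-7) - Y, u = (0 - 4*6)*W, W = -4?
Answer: -18684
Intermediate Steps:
u = 96 (u = (0 - 4*6)*(-4) = (0 - 24)*(-4) = -24*(-4) = 96)
x(s) = 96
j(v, Y) = 96 - Y
j(173, -67) - 18847 = (96 - 1*(-67)) - 18847 = (96 + 67) - 18847 = 163 - 18847 = -18684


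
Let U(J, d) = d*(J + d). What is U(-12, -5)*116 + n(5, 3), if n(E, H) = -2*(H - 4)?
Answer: 9862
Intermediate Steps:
n(E, H) = 8 - 2*H (n(E, H) = -2*(-4 + H) = 8 - 2*H)
U(-12, -5)*116 + n(5, 3) = -5*(-12 - 5)*116 + (8 - 2*3) = -5*(-17)*116 + (8 - 6) = 85*116 + 2 = 9860 + 2 = 9862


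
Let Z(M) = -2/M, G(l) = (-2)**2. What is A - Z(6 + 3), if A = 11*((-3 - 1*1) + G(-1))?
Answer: 2/9 ≈ 0.22222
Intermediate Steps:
G(l) = 4
A = 0 (A = 11*((-3 - 1*1) + 4) = 11*((-3 - 1) + 4) = 11*(-4 + 4) = 11*0 = 0)
A - Z(6 + 3) = 0 - (-2)/(6 + 3) = 0 - (-2)/9 = 0 - 1*(-2/9) = 0 + 2/9 = 2/9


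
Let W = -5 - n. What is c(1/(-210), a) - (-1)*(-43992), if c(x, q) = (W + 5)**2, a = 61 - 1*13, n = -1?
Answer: -43991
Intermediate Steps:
W = -4 (W = -5 - 1*(-1) = -5 + 1 = -4)
a = 48 (a = 61 - 13 = 48)
c(x, q) = 1 (c(x, q) = (-4 + 5)**2 = 1**2 = 1)
c(1/(-210), a) - (-1)*(-43992) = 1 - (-1)*(-43992) = 1 - 1*43992 = 1 - 43992 = -43991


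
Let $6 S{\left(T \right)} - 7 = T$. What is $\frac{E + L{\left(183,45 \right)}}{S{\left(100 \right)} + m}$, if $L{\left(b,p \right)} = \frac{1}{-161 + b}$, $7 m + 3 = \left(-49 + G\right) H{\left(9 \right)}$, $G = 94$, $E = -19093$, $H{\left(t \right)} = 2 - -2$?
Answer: $- \frac{8820945}{19921} \approx -442.8$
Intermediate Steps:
$H{\left(t \right)} = 4$ ($H{\left(t \right)} = 2 + 2 = 4$)
$S{\left(T \right)} = \frac{7}{6} + \frac{T}{6}$
$m = \frac{177}{7}$ ($m = - \frac{3}{7} + \frac{\left(-49 + 94\right) 4}{7} = - \frac{3}{7} + \frac{45 \cdot 4}{7} = - \frac{3}{7} + \frac{1}{7} \cdot 180 = - \frac{3}{7} + \frac{180}{7} = \frac{177}{7} \approx 25.286$)
$\frac{E + L{\left(183,45 \right)}}{S{\left(100 \right)} + m} = \frac{-19093 + \frac{1}{-161 + 183}}{\left(\frac{7}{6} + \frac{1}{6} \cdot 100\right) + \frac{177}{7}} = \frac{-19093 + \frac{1}{22}}{\left(\frac{7}{6} + \frac{50}{3}\right) + \frac{177}{7}} = \frac{-19093 + \frac{1}{22}}{\frac{107}{6} + \frac{177}{7}} = - \frac{420045}{22 \cdot \frac{1811}{42}} = \left(- \frac{420045}{22}\right) \frac{42}{1811} = - \frac{8820945}{19921}$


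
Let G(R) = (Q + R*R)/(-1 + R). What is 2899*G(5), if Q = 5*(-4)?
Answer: 14495/4 ≈ 3623.8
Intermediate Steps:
Q = -20
G(R) = (-20 + R²)/(-1 + R) (G(R) = (-20 + R*R)/(-1 + R) = (-20 + R²)/(-1 + R))
2899*G(5) = 2899*((-20 + 5²)/(-1 + 5)) = 2899*((-20 + 25)/4) = 2899*((¼)*5) = 2899*(5/4) = 14495/4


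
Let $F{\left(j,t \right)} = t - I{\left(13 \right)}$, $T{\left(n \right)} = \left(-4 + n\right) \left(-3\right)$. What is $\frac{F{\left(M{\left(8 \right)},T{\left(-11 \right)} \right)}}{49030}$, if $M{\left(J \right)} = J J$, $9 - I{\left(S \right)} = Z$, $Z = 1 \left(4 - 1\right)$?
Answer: $\frac{39}{49030} \approx 0.00079543$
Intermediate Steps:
$T{\left(n \right)} = 12 - 3 n$
$Z = 3$ ($Z = 1 \cdot 3 = 3$)
$I{\left(S \right)} = 6$ ($I{\left(S \right)} = 9 - 3 = 6$)
$M{\left(J \right)} = J^{2}$
$F{\left(j,t \right)} = -6 + t$ ($F{\left(j,t \right)} = t - 6 = -6 + t$)
$\frac{F{\left(M{\left(8 \right)},T{\left(-11 \right)} \right)}}{49030} = \frac{-6 + \left(12 - -33\right)}{49030} = \left(-6 + \left(12 + 33\right)\right) \frac{1}{49030} = \left(-6 + 45\right) \frac{1}{49030} = 39 \cdot \frac{1}{49030} = \frac{39}{49030}$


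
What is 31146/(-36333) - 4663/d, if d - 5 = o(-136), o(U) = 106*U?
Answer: -93141409/174531621 ≈ -0.53366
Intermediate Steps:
d = -14411 (d = 5 + 106*(-136) = 5 - 14416 = -14411)
31146/(-36333) - 4663/d = 31146/(-36333) - 4663/(-14411) = 31146*(-1/36333) - 4663*(-1/14411) = -10382/12111 + 4663/14411 = -93141409/174531621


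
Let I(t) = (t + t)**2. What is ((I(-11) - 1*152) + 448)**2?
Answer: 608400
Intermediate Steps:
I(t) = 4*t**2 (I(t) = (2*t)**2 = 4*t**2)
((I(-11) - 1*152) + 448)**2 = ((4*(-11)**2 - 1*152) + 448)**2 = ((4*121 - 152) + 448)**2 = ((484 - 152) + 448)**2 = (332 + 448)**2 = 780**2 = 608400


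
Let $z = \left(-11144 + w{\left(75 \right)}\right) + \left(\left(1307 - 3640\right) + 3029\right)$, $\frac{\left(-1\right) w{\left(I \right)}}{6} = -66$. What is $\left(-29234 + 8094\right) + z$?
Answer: $-31192$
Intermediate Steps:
$w{\left(I \right)} = 396$ ($w{\left(I \right)} = \left(-6\right) \left(-66\right) = 396$)
$z = -10052$ ($z = \left(-11144 + 396\right) + \left(\left(1307 - 3640\right) + 3029\right) = -10748 + \left(-2333 + 3029\right) = -10748 + 696 = -10052$)
$\left(-29234 + 8094\right) + z = \left(-29234 + 8094\right) - 10052 = -21140 - 10052 = -31192$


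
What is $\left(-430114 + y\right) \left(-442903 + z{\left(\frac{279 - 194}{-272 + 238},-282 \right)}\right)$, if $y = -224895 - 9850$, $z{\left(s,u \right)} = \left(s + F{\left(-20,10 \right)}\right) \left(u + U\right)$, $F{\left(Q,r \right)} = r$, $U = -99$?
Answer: $\frac{592735760539}{2} \approx 2.9637 \cdot 10^{11}$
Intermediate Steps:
$z{\left(s,u \right)} = \left(-99 + u\right) \left(10 + s\right)$ ($z{\left(s,u \right)} = \left(s + 10\right) \left(u - 99\right) = \left(10 + s\right) \left(-99 + u\right) = \left(-99 + u\right) \left(10 + s\right)$)
$y = -234745$ ($y = -224895 - 9850 = -234745$)
$\left(-430114 + y\right) \left(-442903 + z{\left(\frac{279 - 194}{-272 + 238},-282 \right)}\right) = \left(-430114 - 234745\right) \left(-442903 + \left(-990 - 99 \frac{279 - 194}{-272 + 238} + 10 \left(-282\right) + \frac{279 - 194}{-272 + 238} \left(-282\right)\right)\right) = - 664859 \left(-442903 - \left(3810 - \frac{85}{-34} \left(-282\right) + 99 \cdot 85 \frac{1}{-34}\right)\right) = - 664859 \left(-442903 - \left(3810 - 85 \left(- \frac{1}{34}\right) \left(-282\right) + 99 \cdot 85 \left(- \frac{1}{34}\right)\right)\right) = - 664859 \left(-442903 - \frac{5715}{2}\right) = \left(-664859\right) \left(- \frac{891521}{2}\right) = \frac{592735760539}{2}$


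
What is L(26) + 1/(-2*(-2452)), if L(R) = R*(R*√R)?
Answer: 1/4904 + 676*√26 ≈ 3446.9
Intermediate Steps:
L(R) = R^(5/2) (L(R) = R*R^(3/2) = R^(5/2))
L(26) + 1/(-2*(-2452)) = 26^(5/2) + 1/(-2*(-2452)) = 676*√26 - ½*(-1/2452) = 676*√26 + 1/4904 = 1/4904 + 676*√26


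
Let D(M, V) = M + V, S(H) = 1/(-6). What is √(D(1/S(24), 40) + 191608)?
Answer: √191642 ≈ 437.77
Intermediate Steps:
S(H) = -⅙
√(D(1/S(24), 40) + 191608) = √((1/(-⅙) + 40) + 191608) = √((-6 + 40) + 191608) = √(34 + 191608) = √191642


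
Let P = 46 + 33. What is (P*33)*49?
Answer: 127743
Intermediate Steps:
P = 79
(P*33)*49 = (79*33)*49 = 2607*49 = 127743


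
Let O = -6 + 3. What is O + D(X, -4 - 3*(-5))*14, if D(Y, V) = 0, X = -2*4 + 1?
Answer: -3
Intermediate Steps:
X = -7 (X = -8 + 1 = -7)
O = -3
O + D(X, -4 - 3*(-5))*14 = -3 + 0*14 = -3 + 0 = -3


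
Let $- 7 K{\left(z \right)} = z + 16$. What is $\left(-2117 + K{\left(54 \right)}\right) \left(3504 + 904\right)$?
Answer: $-9375816$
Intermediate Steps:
$K{\left(z \right)} = - \frac{16}{7} - \frac{z}{7}$ ($K{\left(z \right)} = - \frac{z + 16}{7} = - \frac{16 + z}{7} = - \frac{16}{7} - \frac{z}{7}$)
$\left(-2117 + K{\left(54 \right)}\right) \left(3504 + 904\right) = \left(-2117 - 10\right) \left(3504 + 904\right) = \left(-2117 - 10\right) 4408 = \left(-2127\right) 4408 = -9375816$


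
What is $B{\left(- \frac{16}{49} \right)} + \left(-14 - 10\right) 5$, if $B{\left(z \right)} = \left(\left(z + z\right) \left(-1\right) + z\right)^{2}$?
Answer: $- \frac{287864}{2401} \approx -119.89$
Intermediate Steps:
$B{\left(z \right)} = z^{2}$ ($B{\left(z \right)} = \left(2 z \left(-1\right) + z\right)^{2} = \left(- 2 z + z\right)^{2} = \left(- z\right)^{2} = z^{2}$)
$B{\left(- \frac{16}{49} \right)} + \left(-14 - 10\right) 5 = \left(- \frac{16}{49}\right)^{2} + \left(-14 - 10\right) 5 = \frac{256}{2401} - 120 = - \frac{287864}{2401}$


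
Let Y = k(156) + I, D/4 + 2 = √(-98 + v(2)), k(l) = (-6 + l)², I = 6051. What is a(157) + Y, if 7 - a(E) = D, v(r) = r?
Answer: 28566 - 16*I*√6 ≈ 28566.0 - 39.192*I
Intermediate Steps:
D = -8 + 16*I*√6 (D = -8 + 4*√(-98 + 2) = -8 + 4*√(-96) = -8 + 4*(4*I*√6) = -8 + 16*I*√6 ≈ -8.0 + 39.192*I)
a(E) = 15 - 16*I*√6 (a(E) = 7 - (-8 + 16*I*√6) = 7 + (8 - 16*I*√6) = 15 - 16*I*√6)
Y = 28551 (Y = (-6 + 156)² + 6051 = 150² + 6051 = 22500 + 6051 = 28551)
a(157) + Y = (15 - 16*I*√6) + 28551 = 28566 - 16*I*√6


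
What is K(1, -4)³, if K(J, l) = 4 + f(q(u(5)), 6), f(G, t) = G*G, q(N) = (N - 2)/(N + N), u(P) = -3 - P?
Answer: 22188041/262144 ≈ 84.641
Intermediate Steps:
q(N) = (-2 + N)/(2*N) (q(N) = (-2 + N)/((2*N)) = (-2 + N)*(1/(2*N)) = (-2 + N)/(2*N))
f(G, t) = G²
K(J, l) = 281/64 (K(J, l) = 4 + ((-2 + (-3 - 1*5))/(2*(-3 - 1*5)))² = 4 + ((-2 + (-3 - 5))/(2*(-3 - 5)))² = 4 + ((½)*(-2 - 8)/(-8))² = 4 + ((½)*(-⅛)*(-10))² = 4 + (5/8)² = 4 + 25/64 = 281/64)
K(1, -4)³ = (281/64)³ = 22188041/262144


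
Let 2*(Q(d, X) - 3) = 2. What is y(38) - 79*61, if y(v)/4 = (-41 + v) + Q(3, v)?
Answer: -4815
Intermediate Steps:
Q(d, X) = 4 (Q(d, X) = 3 + (1/2)*2 = 3 + 1 = 4)
y(v) = -148 + 4*v (y(v) = 4*((-41 + v) + 4) = 4*(-37 + v) = -148 + 4*v)
y(38) - 79*61 = (-148 + 4*38) - 79*61 = (-148 + 152) - 4819 = 4 - 4819 = -4815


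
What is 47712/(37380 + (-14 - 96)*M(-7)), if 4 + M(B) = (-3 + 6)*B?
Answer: 23856/20065 ≈ 1.1889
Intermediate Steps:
M(B) = -4 + 3*B (M(B) = -4 + (-3 + 6)*B = -4 + 3*B)
47712/(37380 + (-14 - 96)*M(-7)) = 47712/(37380 + (-14 - 96)*(-4 + 3*(-7))) = 47712/(37380 - 110*(-4 - 21)) = 47712/(37380 - 110*(-25)) = 47712/(37380 + 2750) = 47712/40130 = 47712*(1/40130) = 23856/20065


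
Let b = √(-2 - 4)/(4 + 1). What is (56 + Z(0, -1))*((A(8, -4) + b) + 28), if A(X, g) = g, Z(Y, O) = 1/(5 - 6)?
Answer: 1320 + 11*I*√6 ≈ 1320.0 + 26.944*I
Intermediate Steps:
Z(Y, O) = -1 (Z(Y, O) = 1/(-1) = -1)
b = I*√6/5 (b = √(-6)/5 = (I*√6)/5 = I*√6/5 ≈ 0.4899*I)
(56 + Z(0, -1))*((A(8, -4) + b) + 28) = (56 - 1)*((-4 + I*√6/5) + 28) = 55*(24 + I*√6/5) = 1320 + 11*I*√6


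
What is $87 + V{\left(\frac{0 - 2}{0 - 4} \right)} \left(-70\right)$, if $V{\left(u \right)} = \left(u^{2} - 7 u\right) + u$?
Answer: $\frac{559}{2} \approx 279.5$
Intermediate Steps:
$V{\left(u \right)} = u^{2} - 6 u$
$87 + V{\left(\frac{0 - 2}{0 - 4} \right)} \left(-70\right) = 87 + \frac{0 - 2}{0 - 4} \left(-6 + \frac{0 - 2}{0 - 4}\right) \left(-70\right) = 87 + - \frac{2}{-4} \left(-6 - \frac{2}{-4}\right) \left(-70\right) = 87 + \left(-2\right) \left(- \frac{1}{4}\right) \left(-6 - - \frac{1}{2}\right) \left(-70\right) = 87 + \frac{-6 + \frac{1}{2}}{2} \left(-70\right) = 87 + \frac{1}{2} \left(- \frac{11}{2}\right) \left(-70\right) = 87 - - \frac{385}{2} = 87 + \frac{385}{2} = \frac{559}{2}$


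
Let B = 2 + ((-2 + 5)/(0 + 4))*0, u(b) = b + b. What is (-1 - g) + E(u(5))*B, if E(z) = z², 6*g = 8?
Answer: 593/3 ≈ 197.67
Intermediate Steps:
u(b) = 2*b
g = 4/3 (g = (⅙)*8 = 4/3 ≈ 1.3333)
B = 2 (B = 2 + (3/4)*0 = 2 + (3*(¼))*0 = 2 + (¾)*0 = 2 + 0 = 2)
(-1 - g) + E(u(5))*B = (-1 - 1*4/3) + (2*5)²*2 = (-1 - 4/3) + 10²*2 = -7/3 + 100*2 = -7/3 + 200 = 593/3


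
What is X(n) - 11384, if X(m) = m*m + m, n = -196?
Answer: 26836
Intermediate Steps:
X(m) = m + m**2 (X(m) = m**2 + m = m + m**2)
X(n) - 11384 = -196*(1 - 196) - 11384 = -196*(-195) - 11384 = 38220 - 11384 = 26836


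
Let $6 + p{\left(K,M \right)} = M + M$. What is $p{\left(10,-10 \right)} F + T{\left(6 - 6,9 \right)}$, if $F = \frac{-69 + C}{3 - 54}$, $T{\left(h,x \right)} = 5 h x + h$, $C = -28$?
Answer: $- \frac{2522}{51} \approx -49.451$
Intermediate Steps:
$p{\left(K,M \right)} = -6 + 2 M$ ($p{\left(K,M \right)} = -6 + \left(M + M\right) = -6 + 2 M$)
$T{\left(h,x \right)} = h + 5 h x$ ($T{\left(h,x \right)} = 5 h x + h = h + 5 h x$)
$F = \frac{97}{51}$ ($F = \frac{-69 - 28}{3 - 54} = - \frac{97}{-51} = \left(-97\right) \left(- \frac{1}{51}\right) = \frac{97}{51} \approx 1.902$)
$p{\left(10,-10 \right)} F + T{\left(6 - 6,9 \right)} = \left(-6 + 2 \left(-10\right)\right) \frac{97}{51} + \left(6 - 6\right) \left(1 + 5 \cdot 9\right) = \left(-6 - 20\right) \frac{97}{51} + 0 \left(1 + 45\right) = \left(-26\right) \frac{97}{51} + 0 \cdot 46 = - \frac{2522}{51} + 0 = - \frac{2522}{51}$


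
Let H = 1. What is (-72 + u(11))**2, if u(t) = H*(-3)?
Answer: 5625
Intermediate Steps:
u(t) = -3 (u(t) = 1*(-3) = -3)
(-72 + u(11))**2 = (-72 - 3)**2 = (-75)**2 = 5625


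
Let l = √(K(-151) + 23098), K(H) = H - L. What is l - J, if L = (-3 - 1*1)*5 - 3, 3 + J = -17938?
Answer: 17941 + √22970 ≈ 18093.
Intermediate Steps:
J = -17941 (J = -3 - 17938 = -17941)
L = -23 (L = (-3 - 1)*5 - 3 = -4*5 - 3 = -20 - 3 = -23)
K(H) = 23 + H (K(H) = H - 1*(-23) = H + 23 = 23 + H)
l = √22970 (l = √((23 - 151) + 23098) = √(-128 + 23098) = √22970 ≈ 151.56)
l - J = √22970 - 1*(-17941) = √22970 + 17941 = 17941 + √22970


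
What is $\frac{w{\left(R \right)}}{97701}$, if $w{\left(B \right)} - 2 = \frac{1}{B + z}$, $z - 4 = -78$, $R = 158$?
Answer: $\frac{169}{8206884} \approx 2.0592 \cdot 10^{-5}$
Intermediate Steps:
$z = -74$ ($z = 4 - 78 = -74$)
$w{\left(B \right)} = 2 + \frac{1}{-74 + B}$ ($w{\left(B \right)} = 2 + \frac{1}{B - 74} = 2 + \frac{1}{-74 + B}$)
$\frac{w{\left(R \right)}}{97701} = \frac{\frac{1}{-74 + 158} \left(-147 + 2 \cdot 158\right)}{97701} = \frac{-147 + 316}{84} \cdot \frac{1}{97701} = \frac{1}{84} \cdot 169 \cdot \frac{1}{97701} = \frac{169}{84} \cdot \frac{1}{97701} = \frac{169}{8206884}$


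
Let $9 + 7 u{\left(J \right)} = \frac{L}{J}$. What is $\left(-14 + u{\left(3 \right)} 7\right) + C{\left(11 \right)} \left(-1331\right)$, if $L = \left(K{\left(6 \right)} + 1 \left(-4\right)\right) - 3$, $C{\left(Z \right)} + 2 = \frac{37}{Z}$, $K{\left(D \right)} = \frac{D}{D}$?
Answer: $-1840$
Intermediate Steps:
$K{\left(D \right)} = 1$
$C{\left(Z \right)} = -2 + \frac{37}{Z}$
$L = -6$ ($L = \left(1 + 1 \left(-4\right)\right) - 3 = \left(1 - 4\right) - 3 = -3 - 3 = -6$)
$u{\left(J \right)} = - \frac{9}{7} - \frac{6}{7 J}$ ($u{\left(J \right)} = - \frac{9}{7} + \frac{\left(-6\right) \frac{1}{J}}{7} = - \frac{9}{7} - \frac{6}{7 J}$)
$\left(-14 + u{\left(3 \right)} 7\right) + C{\left(11 \right)} \left(-1331\right) = \left(-14 + \frac{3 \left(-2 - 9\right)}{7 \cdot 3} \cdot 7\right) + \left(-2 + \frac{37}{11}\right) \left(-1331\right) = \left(-14 + \frac{3}{7} \cdot \frac{1}{3} \left(-2 - 9\right) 7\right) + \left(-2 + 37 \cdot \frac{1}{11}\right) \left(-1331\right) = \left(-14 + \frac{3}{7} \cdot \frac{1}{3} \left(-11\right) 7\right) + \left(-2 + \frac{37}{11}\right) \left(-1331\right) = \left(-14 - 11\right) + \frac{15}{11} \left(-1331\right) = \left(-14 - 11\right) - 1815 = -25 - 1815 = -1840$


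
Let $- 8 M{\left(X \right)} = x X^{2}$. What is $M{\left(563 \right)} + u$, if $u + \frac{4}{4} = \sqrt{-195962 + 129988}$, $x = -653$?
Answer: $\frac{206980749}{8} + i \sqrt{65974} \approx 2.5873 \cdot 10^{7} + 256.85 i$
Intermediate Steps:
$u = -1 + i \sqrt{65974}$ ($u = -1 + \sqrt{-195962 + 129988} = -1 + \sqrt{-65974} = -1 + i \sqrt{65974} \approx -1.0 + 256.85 i$)
$M{\left(X \right)} = \frac{653 X^{2}}{8}$ ($M{\left(X \right)} = - \frac{\left(-653\right) X^{2}}{8} = \frac{653 X^{2}}{8}$)
$M{\left(563 \right)} + u = \frac{653 \cdot 563^{2}}{8} - \left(1 - i \sqrt{65974}\right) = \frac{653}{8} \cdot 316969 - \left(1 - i \sqrt{65974}\right) = \frac{206980757}{8} - \left(1 - i \sqrt{65974}\right) = \frac{206980749}{8} + i \sqrt{65974}$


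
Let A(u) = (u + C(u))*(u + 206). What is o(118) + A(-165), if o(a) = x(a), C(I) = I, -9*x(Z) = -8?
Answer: -121762/9 ≈ -13529.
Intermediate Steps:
x(Z) = 8/9 (x(Z) = -⅑*(-8) = 8/9)
o(a) = 8/9
A(u) = 2*u*(206 + u) (A(u) = (u + u)*(u + 206) = (2*u)*(206 + u) = 2*u*(206 + u))
o(118) + A(-165) = 8/9 + 2*(-165)*(206 - 165) = 8/9 + 2*(-165)*41 = 8/9 - 13530 = -121762/9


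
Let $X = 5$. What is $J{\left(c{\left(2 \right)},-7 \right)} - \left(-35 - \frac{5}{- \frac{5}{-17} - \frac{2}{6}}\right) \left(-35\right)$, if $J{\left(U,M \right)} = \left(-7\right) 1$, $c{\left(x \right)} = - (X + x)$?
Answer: $\frac{6461}{2} \approx 3230.5$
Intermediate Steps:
$c{\left(x \right)} = -5 - x$ ($c{\left(x \right)} = - (5 + x) = -5 - x$)
$J{\left(U,M \right)} = -7$
$J{\left(c{\left(2 \right)},-7 \right)} - \left(-35 - \frac{5}{- \frac{5}{-17} - \frac{2}{6}}\right) \left(-35\right) = -7 - \left(-35 - \frac{5}{- \frac{5}{-17} - \frac{2}{6}}\right) \left(-35\right) = -7 - \left(-35 - \frac{5}{\left(-5\right) \left(- \frac{1}{17}\right) - \frac{1}{3}}\right) \left(-35\right) = -7 - \left(-35 - \frac{5}{\frac{5}{17} - \frac{1}{3}}\right) \left(-35\right) = -7 - \left(-35 - \frac{5}{- \frac{2}{51}}\right) \left(-35\right) = -7 - \left(-35 - - \frac{255}{2}\right) \left(-35\right) = -7 - \left(-35 + \frac{255}{2}\right) \left(-35\right) = -7 - \frac{185}{2} \left(-35\right) = -7 - - \frac{6475}{2} = -7 + \frac{6475}{2} = \frac{6461}{2}$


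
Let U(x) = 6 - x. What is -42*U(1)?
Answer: -210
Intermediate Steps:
-42*U(1) = -42*(6 - 1*1) = -42*(6 - 1) = -42*5 = -210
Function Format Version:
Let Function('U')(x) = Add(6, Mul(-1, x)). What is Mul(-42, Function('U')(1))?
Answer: -210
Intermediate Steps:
Mul(-42, Function('U')(1)) = Mul(-42, Add(6, Mul(-1, 1))) = Mul(-42, Add(6, -1)) = Mul(-42, 5) = -210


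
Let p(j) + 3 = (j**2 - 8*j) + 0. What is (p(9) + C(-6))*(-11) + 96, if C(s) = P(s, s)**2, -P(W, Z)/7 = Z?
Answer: -19374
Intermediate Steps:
p(j) = -3 + j**2 - 8*j (p(j) = -3 + ((j**2 - 8*j) + 0) = -3 + (j**2 - 8*j) = -3 + j**2 - 8*j)
P(W, Z) = -7*Z
C(s) = 49*s**2 (C(s) = (-7*s)**2 = 49*s**2)
(p(9) + C(-6))*(-11) + 96 = ((-3 + 9**2 - 8*9) + 49*(-6)**2)*(-11) + 96 = ((-3 + 81 - 72) + 49*36)*(-11) + 96 = (6 + 1764)*(-11) + 96 = 1770*(-11) + 96 = -19470 + 96 = -19374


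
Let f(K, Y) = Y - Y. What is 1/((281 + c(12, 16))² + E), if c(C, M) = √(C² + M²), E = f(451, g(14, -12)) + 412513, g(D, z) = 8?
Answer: 1/503114 ≈ 1.9876e-6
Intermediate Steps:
f(K, Y) = 0
E = 412513 (E = 0 + 412513 = 412513)
1/((281 + c(12, 16))² + E) = 1/((281 + √(12² + 16²))² + 412513) = 1/((281 + √(144 + 256))² + 412513) = 1/((281 + √400)² + 412513) = 1/((281 + 20)² + 412513) = 1/(301² + 412513) = 1/(90601 + 412513) = 1/503114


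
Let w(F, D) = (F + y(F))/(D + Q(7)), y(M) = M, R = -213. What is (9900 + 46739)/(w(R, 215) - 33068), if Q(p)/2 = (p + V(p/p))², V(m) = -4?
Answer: -13196887/7705270 ≈ -1.7127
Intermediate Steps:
Q(p) = 2*(-4 + p)² (Q(p) = 2*(p - 4)² = 2*(-4 + p)²)
w(F, D) = 2*F/(18 + D) (w(F, D) = (F + F)/(D + 2*(-4 + 7)²) = (2*F)/(D + 2*3²) = (2*F)/(D + 2*9) = (2*F)/(D + 18) = (2*F)/(18 + D) = 2*F/(18 + D))
(9900 + 46739)/(w(R, 215) - 33068) = (9900 + 46739)/(2*(-213)/(18 + 215) - 33068) = 56639/(2*(-213)/233 - 33068) = 56639/(2*(-213)*(1/233) - 33068) = 56639/(-426/233 - 33068) = 56639/(-7705270/233) = 56639*(-233/7705270) = -13196887/7705270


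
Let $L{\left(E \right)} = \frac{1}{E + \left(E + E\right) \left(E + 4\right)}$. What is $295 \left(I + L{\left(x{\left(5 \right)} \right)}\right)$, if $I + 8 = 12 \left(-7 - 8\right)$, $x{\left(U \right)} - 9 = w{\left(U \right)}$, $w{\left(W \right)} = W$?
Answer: $- \frac{28727985}{518} \approx -55459.0$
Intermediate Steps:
$x{\left(U \right)} = 9 + U$
$I = -188$ ($I = -8 + 12 \left(-7 - 8\right) = -8 + 12 \left(-15\right) = -8 - 180 = -188$)
$L{\left(E \right)} = \frac{1}{E + 2 E \left(4 + E\right)}$
$295 \left(I + L{\left(x{\left(5 \right)} \right)}\right) = 295 \left(-188 + \frac{1}{\left(9 + 5\right) \left(9 + 2 \left(9 + 5\right)\right)}\right) = 295 \left(-188 + \frac{1}{14 \left(9 + 2 \cdot 14\right)}\right) = 295 \left(-188 + \frac{1}{14 \left(9 + 28\right)}\right) = 295 \left(-188 + \frac{1}{14 \cdot 37}\right) = 295 \left(-188 + \frac{1}{14} \cdot \frac{1}{37}\right) = 295 \left(-188 + \frac{1}{518}\right) = 295 \left(- \frac{97383}{518}\right) = - \frac{28727985}{518}$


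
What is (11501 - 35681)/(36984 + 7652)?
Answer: -6045/11159 ≈ -0.54172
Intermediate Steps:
(11501 - 35681)/(36984 + 7652) = -24180/44636 = -24180*1/44636 = -6045/11159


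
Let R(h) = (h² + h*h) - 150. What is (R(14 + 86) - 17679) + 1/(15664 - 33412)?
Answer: 38530907/17748 ≈ 2171.0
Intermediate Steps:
R(h) = -150 + 2*h² (R(h) = (h² + h²) - 150 = 2*h² - 150 = -150 + 2*h²)
(R(14 + 86) - 17679) + 1/(15664 - 33412) = ((-150 + 2*(14 + 86)²) - 17679) + 1/(15664 - 33412) = ((-150 + 2*100²) - 17679) + 1/(-17748) = ((-150 + 2*10000) - 17679) - 1/17748 = ((-150 + 20000) - 17679) - 1/17748 = (19850 - 17679) - 1/17748 = 2171 - 1/17748 = 38530907/17748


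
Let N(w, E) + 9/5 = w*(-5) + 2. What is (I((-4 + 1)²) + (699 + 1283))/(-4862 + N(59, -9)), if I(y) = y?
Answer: -905/2344 ≈ -0.38609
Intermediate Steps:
N(w, E) = ⅕ - 5*w (N(w, E) = -9/5 + (w*(-5) + 2) = -9/5 + (-5*w + 2) = -9/5 + (2 - 5*w) = ⅕ - 5*w)
(I((-4 + 1)²) + (699 + 1283))/(-4862 + N(59, -9)) = ((-4 + 1)² + (699 + 1283))/(-4862 + (⅕ - 5*59)) = ((-3)² + 1982)/(-4862 + (⅕ - 295)) = (9 + 1982)/(-4862 - 1474/5) = 1991/(-25784/5) = 1991*(-5/25784) = -905/2344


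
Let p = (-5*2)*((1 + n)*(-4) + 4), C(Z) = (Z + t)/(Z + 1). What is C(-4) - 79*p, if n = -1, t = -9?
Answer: 9493/3 ≈ 3164.3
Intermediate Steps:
C(Z) = (-9 + Z)/(1 + Z) (C(Z) = (Z - 9)/(Z + 1) = (-9 + Z)/(1 + Z))
p = -40 (p = (-5*2)*((1 - 1)*(-4) + 4) = -10*(0*(-4) + 4) = -10*(0 + 4) = -10*4 = -40)
C(-4) - 79*p = (-9 - 4)/(1 - 4) - 79*(-40) = -13/(-3) + 3160 = -⅓*(-13) + 3160 = 13/3 + 3160 = 9493/3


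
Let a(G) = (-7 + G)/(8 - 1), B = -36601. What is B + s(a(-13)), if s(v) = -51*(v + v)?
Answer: -254167/7 ≈ -36310.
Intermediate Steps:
a(G) = -1 + G/7 (a(G) = (-7 + G)/7 = (-7 + G)*(1/7) = -1 + G/7)
s(v) = -102*v
B + s(a(-13)) = -36601 - 102*(-1 + (1/7)*(-13)) = -36601 - 102*(-1 - 13/7) = -36601 - 102*(-20/7) = -36601 + 2040/7 = -254167/7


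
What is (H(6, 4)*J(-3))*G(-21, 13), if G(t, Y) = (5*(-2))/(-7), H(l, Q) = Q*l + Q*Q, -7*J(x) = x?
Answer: 1200/49 ≈ 24.490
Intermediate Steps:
J(x) = -x/7
H(l, Q) = Q² + Q*l (H(l, Q) = Q*l + Q² = Q² + Q*l)
G(t, Y) = 10/7 (G(t, Y) = -10*(-⅐) = 10/7)
(H(6, 4)*J(-3))*G(-21, 13) = ((4*(4 + 6))*(-⅐*(-3)))*(10/7) = ((4*10)*(3/7))*(10/7) = (40*(3/7))*(10/7) = (120/7)*(10/7) = 1200/49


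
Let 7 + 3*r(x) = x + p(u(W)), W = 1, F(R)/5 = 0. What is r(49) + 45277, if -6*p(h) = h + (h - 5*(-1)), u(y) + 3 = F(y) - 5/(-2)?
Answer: 407617/9 ≈ 45291.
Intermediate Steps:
F(R) = 0 (F(R) = 5*0 = 0)
u(y) = -½ (u(y) = -3 + (0 - 5/(-2)) = -3 + (0 - 5*(-½)) = -3 + (0 + 5/2) = -3 + 5/2 = -½)
p(h) = -⅚ - h/3 (p(h) = -(h + (h - 5*(-1)))/6 = -(h + (h + 5))/6 = -(h + (5 + h))/6 = -(5 + 2*h)/6 = -⅚ - h/3)
r(x) = -23/9 + x/3 (r(x) = -7/3 + (x + (-⅚ - ⅓*(-½)))/3 = -7/3 + (x + (-⅚ + ⅙))/3 = -7/3 + (x - ⅔)/3 = -7/3 + (-⅔ + x)/3 = -7/3 + (-2/9 + x/3) = -23/9 + x/3)
r(49) + 45277 = (-23/9 + (⅓)*49) + 45277 = (-23/9 + 49/3) + 45277 = 124/9 + 45277 = 407617/9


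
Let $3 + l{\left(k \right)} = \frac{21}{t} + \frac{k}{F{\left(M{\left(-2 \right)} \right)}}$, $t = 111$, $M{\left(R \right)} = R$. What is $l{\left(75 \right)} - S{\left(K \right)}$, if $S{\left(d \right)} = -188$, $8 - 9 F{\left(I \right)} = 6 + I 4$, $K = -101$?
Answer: $\frac{18699}{74} \approx 252.69$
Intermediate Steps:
$F{\left(I \right)} = \frac{2}{9} - \frac{4 I}{9}$ ($F{\left(I \right)} = \frac{8}{9} - \frac{6 + I 4}{9} = \frac{8}{9} - \frac{6 + 4 I}{9} = \frac{8}{9} - \left(\frac{2}{3} + \frac{4 I}{9}\right) = \frac{2}{9} - \frac{4 I}{9}$)
$l{\left(k \right)} = - \frac{104}{37} + \frac{9 k}{10}$ ($l{\left(k \right)} = -3 + \left(\frac{21}{111} + \frac{k}{\frac{2}{9} - - \frac{8}{9}}\right) = -3 + \left(21 \cdot \frac{1}{111} + \frac{k}{\frac{2}{9} + \frac{8}{9}}\right) = -3 + \left(\frac{7}{37} + \frac{k}{\frac{10}{9}}\right) = -3 + \left(\frac{7}{37} + k \frac{9}{10}\right) = -3 + \left(\frac{7}{37} + \frac{9 k}{10}\right) = - \frac{104}{37} + \frac{9 k}{10}$)
$l{\left(75 \right)} - S{\left(K \right)} = \left(- \frac{104}{37} + \frac{9}{10} \cdot 75\right) - -188 = \left(- \frac{104}{37} + \frac{135}{2}\right) + 188 = \frac{4787}{74} + 188 = \frac{18699}{74}$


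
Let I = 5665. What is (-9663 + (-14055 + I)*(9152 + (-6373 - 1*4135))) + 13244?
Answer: 11380421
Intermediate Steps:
(-9663 + (-14055 + I)*(9152 + (-6373 - 1*4135))) + 13244 = (-9663 + (-14055 + 5665)*(9152 + (-6373 - 1*4135))) + 13244 = (-9663 - 8390*(9152 + (-6373 - 4135))) + 13244 = (-9663 - 8390*(9152 - 10508)) + 13244 = (-9663 - 8390*(-1356)) + 13244 = (-9663 + 11376840) + 13244 = 11367177 + 13244 = 11380421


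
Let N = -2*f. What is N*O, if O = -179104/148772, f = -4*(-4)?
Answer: 1432832/37193 ≈ 38.524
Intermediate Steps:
f = 16
N = -32 (N = -2*16 = -32)
O = -44776/37193 (O = -179104*1/148772 = -44776/37193 ≈ -1.2039)
N*O = -32*(-44776/37193) = 1432832/37193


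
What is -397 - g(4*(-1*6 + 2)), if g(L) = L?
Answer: -381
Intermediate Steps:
-397 - g(4*(-1*6 + 2)) = -397 - 4*(-1*6 + 2) = -397 - 4*(-6 + 2) = -397 - 4*(-4) = -397 - 1*(-16) = -397 + 16 = -381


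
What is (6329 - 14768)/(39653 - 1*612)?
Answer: -8439/39041 ≈ -0.21616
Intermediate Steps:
(6329 - 14768)/(39653 - 1*612) = -8439/(39653 - 612) = -8439/39041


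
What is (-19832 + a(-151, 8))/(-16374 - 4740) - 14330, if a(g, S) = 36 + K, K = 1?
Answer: -302543825/21114 ≈ -14329.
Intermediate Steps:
a(g, S) = 37 (a(g, S) = 36 + 1 = 37)
(-19832 + a(-151, 8))/(-16374 - 4740) - 14330 = (-19832 + 37)/(-16374 - 4740) - 14330 = -19795/(-21114) - 14330 = -19795*(-1/21114) - 14330 = 19795/21114 - 14330 = -302543825/21114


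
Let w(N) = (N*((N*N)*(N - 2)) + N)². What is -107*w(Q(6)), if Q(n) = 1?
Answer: 0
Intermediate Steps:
w(N) = (N + N³*(-2 + N))² (w(N) = (N*(N²*(-2 + N)) + N)² = (N³*(-2 + N) + N)² = (N + N³*(-2 + N))²)
-107*w(Q(6)) = -107*1²*(1 + 1³ - 2*1²)² = -107*(1 + 1 - 2*1)² = -107*(1 + 1 - 2)² = -107*0² = -107*0 = 0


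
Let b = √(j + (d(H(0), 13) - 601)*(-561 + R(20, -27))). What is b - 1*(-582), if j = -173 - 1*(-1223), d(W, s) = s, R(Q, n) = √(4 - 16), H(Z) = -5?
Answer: 582 + √(330918 - 1176*I*√3) ≈ 1157.3 - 1.7704*I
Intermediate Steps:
R(Q, n) = 2*I*√3 (R(Q, n) = √(-12) = 2*I*√3)
j = 1050 (j = -173 + 1223 = 1050)
b = √(330918 - 1176*I*√3) (b = √(1050 + (13 - 601)*(-561 + 2*I*√3)) = √(1050 - 588*(-561 + 2*I*√3)) = √(1050 + (329868 - 1176*I*√3)) = √(330918 - 1176*I*√3) ≈ 575.26 - 1.77*I)
b - 1*(-582) = √(330918 - 1176*I*√3) - 1*(-582) = √(330918 - 1176*I*√3) + 582 = 582 + √(330918 - 1176*I*√3)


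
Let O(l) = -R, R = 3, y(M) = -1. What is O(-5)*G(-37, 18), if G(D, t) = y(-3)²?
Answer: -3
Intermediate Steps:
G(D, t) = 1 (G(D, t) = (-1)² = 1)
O(l) = -3 (O(l) = -1*3 = -3)
O(-5)*G(-37, 18) = -3*1 = -3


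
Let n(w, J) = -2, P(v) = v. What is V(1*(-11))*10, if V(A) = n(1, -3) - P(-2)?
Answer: 0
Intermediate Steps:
V(A) = 0 (V(A) = -2 - 1*(-2) = -2 + 2 = 0)
V(1*(-11))*10 = 0*10 = 0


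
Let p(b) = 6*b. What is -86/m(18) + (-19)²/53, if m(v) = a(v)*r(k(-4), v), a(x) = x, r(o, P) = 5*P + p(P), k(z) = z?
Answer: 641023/94446 ≈ 6.7872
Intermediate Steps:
r(o, P) = 11*P (r(o, P) = 5*P + 6*P = 11*P)
m(v) = 11*v² (m(v) = v*(11*v) = 11*v²)
-86/m(18) + (-19)²/53 = -86/(11*18²) + (-19)²/53 = -86/(11*324) + 361*(1/53) = -86/3564 + 361/53 = -86*1/3564 + 361/53 = -43/1782 + 361/53 = 641023/94446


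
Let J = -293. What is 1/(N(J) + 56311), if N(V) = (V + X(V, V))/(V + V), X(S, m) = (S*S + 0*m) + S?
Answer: 2/112331 ≈ 1.7805e-5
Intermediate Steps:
X(S, m) = S + S**2 (X(S, m) = (S**2 + 0) + S = S**2 + S = S + S**2)
N(V) = (V + V*(1 + V))/(2*V) (N(V) = (V + V*(1 + V))/(V + V) = (V + V*(1 + V))/((2*V)) = (V + V*(1 + V))*(1/(2*V)) = (V + V*(1 + V))/(2*V))
1/(N(J) + 56311) = 1/((1 + (1/2)*(-293)) + 56311) = 1/((1 - 293/2) + 56311) = 1/(-291/2 + 56311) = 1/(112331/2) = 2/112331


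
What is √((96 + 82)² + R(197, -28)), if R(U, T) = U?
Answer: √31881 ≈ 178.55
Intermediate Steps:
√((96 + 82)² + R(197, -28)) = √((96 + 82)² + 197) = √(178² + 197) = √(31684 + 197) = √31881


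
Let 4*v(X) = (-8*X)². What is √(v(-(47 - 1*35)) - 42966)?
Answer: 9*I*√502 ≈ 201.65*I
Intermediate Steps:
v(X) = 16*X² (v(X) = (-8*X)²/4 = (64*X²)/4 = 16*X²)
√(v(-(47 - 1*35)) - 42966) = √(16*(-(47 - 1*35))² - 42966) = √(16*(-(47 - 35))² - 42966) = √(16*(-1*12)² - 42966) = √(16*(-12)² - 42966) = √(16*144 - 42966) = √(2304 - 42966) = √(-40662) = 9*I*√502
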